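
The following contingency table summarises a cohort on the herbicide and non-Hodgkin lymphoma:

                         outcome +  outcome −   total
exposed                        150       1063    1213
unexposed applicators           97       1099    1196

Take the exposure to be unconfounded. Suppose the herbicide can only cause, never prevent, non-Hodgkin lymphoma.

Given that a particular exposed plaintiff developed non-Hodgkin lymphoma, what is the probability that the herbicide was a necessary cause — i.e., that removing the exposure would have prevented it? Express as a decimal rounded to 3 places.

PN ≈ 0.344

p₁ = P(outcome | exposed) = 150/1213 = 0.12366
p₀ = P(outcome | unexposed) = 97/1196 = 0.081104
Under exogeneity and monotonicity, PN = (p₁ − p₀)/p₁.
PN = (0.12366 − 0.081104) / 0.12366 ≈ 0.3441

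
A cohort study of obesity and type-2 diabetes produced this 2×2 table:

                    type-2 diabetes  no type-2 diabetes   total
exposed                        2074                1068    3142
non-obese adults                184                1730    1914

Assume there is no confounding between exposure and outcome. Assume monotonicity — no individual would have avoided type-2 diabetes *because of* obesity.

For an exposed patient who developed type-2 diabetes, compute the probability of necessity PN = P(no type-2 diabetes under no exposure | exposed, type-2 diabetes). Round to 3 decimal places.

p₁ = P(outcome | exposed) = 2074/3142 = 0.66009
p₀ = P(outcome | unexposed) = 184/1914 = 0.096134
Under exogeneity and monotonicity, PN = (p₁ − p₀) / p₁.
PN = (0.66009 − 0.096134) / 0.66009 = 0.56396 / 0.66009 ≈ 0.8544

PN ≈ 0.854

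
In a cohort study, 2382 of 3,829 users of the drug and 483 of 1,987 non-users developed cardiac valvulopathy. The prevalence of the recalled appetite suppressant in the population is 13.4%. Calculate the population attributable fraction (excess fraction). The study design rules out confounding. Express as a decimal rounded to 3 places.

PAF ≈ 0.173

p₁ = P(outcome | exposed) = 2382/3829 = 0.62209
p₀ = P(outcome | unexposed) = 483/1987 = 0.24308
Overall risk P(Y=1) = π·p₁ + (1−π)·p₀ = 0.134×0.62209 + 0.866×0.24308 = 0.29387.
Under exogeneity, PAF = [P(Y=1) − p₀] / P(Y=1).
PAF = (0.29387 − 0.24308) / 0.29387 ≈ 0.1728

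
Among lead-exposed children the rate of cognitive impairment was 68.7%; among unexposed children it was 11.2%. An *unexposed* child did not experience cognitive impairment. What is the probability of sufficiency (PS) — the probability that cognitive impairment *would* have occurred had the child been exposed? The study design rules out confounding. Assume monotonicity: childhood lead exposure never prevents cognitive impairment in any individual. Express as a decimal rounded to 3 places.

p₁ = 0.687, p₀ = 0.112.
Under exogeneity and monotonicity, PS = (p₁ − p₀) / (1 − p₀).
PS = (0.687 − 0.112) / (1 − 0.112) = 0.575 / 0.888 ≈ 0.6475

PS ≈ 0.648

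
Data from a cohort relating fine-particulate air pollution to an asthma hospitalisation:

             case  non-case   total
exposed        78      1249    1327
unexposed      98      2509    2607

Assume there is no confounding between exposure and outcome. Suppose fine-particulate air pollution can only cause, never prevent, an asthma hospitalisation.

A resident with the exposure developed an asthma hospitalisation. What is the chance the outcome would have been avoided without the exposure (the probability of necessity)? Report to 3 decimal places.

p₁ = P(outcome | exposed) = 78/1327 = 0.058779
p₀ = P(outcome | unexposed) = 98/2607 = 0.037591
Under exogeneity and monotonicity, PN = (p₁ − p₀)/p₁.
PN = (0.058779 − 0.037591) / 0.058779 ≈ 0.3605

PN ≈ 0.360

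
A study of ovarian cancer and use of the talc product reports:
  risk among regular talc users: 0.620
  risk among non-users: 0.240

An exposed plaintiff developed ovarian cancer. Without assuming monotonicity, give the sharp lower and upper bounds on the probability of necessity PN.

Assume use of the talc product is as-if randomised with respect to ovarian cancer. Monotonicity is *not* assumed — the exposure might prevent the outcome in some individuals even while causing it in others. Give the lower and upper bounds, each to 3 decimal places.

0.613 ≤ PN ≤ 1.000

Let p₁ = 0.62, p₀ = 0.24.
Under exogeneity alone the bounds on PN are max{0,(p₁−p₀)/p₁} ≤ PN ≤ min{1,(1−p₀)/p₁}.
  lower = (p₁ − p₀)/p₁ = 0.38 / 0.62 ≈ 0.6129
  upper = min{1, (1 − p₀)/p₁} = 0.76 / 0.62 ≈ 1.2258 → capped at 1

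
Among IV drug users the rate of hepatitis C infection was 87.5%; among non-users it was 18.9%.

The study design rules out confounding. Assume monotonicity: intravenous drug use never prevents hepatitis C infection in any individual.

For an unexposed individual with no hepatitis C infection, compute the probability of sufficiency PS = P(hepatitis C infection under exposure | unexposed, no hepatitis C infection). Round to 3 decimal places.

PS ≈ 0.846

p₁ = 0.875, p₀ = 0.189.
Under exogeneity and monotonicity, PS = (p₁ − p₀) / (1 − p₀).
PS = (0.875 − 0.189) / (1 − 0.189) = 0.686 / 0.811 ≈ 0.8459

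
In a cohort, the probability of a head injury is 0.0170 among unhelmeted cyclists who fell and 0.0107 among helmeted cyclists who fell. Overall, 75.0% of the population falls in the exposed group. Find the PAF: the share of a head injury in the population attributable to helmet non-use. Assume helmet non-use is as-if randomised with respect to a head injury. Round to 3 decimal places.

Let p₁ = 0.017, p₀ = 0.0107.
Overall risk P(Y=1) = π·p₁ + (1−π)·p₀ = 0.75×0.017 + 0.25×0.0107 = 0.015425.
Under exogeneity, PAF = [P(Y=1) − p₀] / P(Y=1).
PAF = (0.015425 − 0.0107) / 0.015425 ≈ 0.3063

PAF ≈ 0.306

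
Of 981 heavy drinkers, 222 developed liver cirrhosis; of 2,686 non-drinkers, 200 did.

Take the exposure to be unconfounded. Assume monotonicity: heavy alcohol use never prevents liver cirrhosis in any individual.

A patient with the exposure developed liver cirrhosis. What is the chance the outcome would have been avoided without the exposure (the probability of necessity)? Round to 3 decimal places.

PN ≈ 0.671

p₁ = P(outcome | exposed) = 222/981 = 0.2263
p₀ = P(outcome | unexposed) = 200/2686 = 0.07446
Under exogeneity and monotonicity, PN = (p₁ − p₀) / p₁.
PN = (0.2263 − 0.07446) / 0.2263 = 0.15184 / 0.2263 ≈ 0.6710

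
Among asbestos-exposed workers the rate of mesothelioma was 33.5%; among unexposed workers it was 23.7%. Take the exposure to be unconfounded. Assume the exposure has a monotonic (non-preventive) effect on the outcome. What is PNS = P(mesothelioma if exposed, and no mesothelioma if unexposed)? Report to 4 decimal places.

p₁ = 0.335, p₀ = 0.237.
Under exogeneity and monotonicity, PNS = p₁ − p₀.
PNS = 0.335 − 0.237 = 0.098

PNS ≈ 0.0980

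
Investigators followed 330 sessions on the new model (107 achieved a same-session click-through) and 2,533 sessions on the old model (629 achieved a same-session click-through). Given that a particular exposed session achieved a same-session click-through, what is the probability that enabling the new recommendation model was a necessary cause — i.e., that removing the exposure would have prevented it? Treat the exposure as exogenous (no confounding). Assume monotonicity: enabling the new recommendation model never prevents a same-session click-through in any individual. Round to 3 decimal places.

p₁ = P(outcome | exposed) = 107/330 = 0.32424
p₀ = P(outcome | unexposed) = 629/2533 = 0.24832
Under exogeneity and monotonicity, PN = (p₁ − p₀) / p₁.
PN = (0.32424 − 0.24832) / 0.32424 = 0.07592 / 0.32424 ≈ 0.2341

PN ≈ 0.234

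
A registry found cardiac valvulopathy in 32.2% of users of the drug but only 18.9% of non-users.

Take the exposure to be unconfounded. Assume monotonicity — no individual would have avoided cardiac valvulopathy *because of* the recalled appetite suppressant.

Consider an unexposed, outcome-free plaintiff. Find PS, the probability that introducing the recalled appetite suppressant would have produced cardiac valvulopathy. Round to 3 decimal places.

PS ≈ 0.164

p₁ = 0.322, p₀ = 0.189.
Under exogeneity and monotonicity, PS = (p₁ − p₀) / (1 − p₀).
PS = (0.322 − 0.189) / (1 − 0.189) = 0.133 / 0.811 ≈ 0.1640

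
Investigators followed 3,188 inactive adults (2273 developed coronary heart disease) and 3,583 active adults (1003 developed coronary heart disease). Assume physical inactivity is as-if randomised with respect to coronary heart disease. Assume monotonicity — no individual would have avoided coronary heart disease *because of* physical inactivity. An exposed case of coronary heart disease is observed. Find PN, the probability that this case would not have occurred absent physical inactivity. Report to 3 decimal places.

PN ≈ 0.607

p₁ = P(outcome | exposed) = 2273/3188 = 0.71299
p₀ = P(outcome | unexposed) = 1003/3583 = 0.27993
Under exogeneity and monotonicity, PN = (p₁ − p₀) / p₁.
PN = (0.71299 − 0.27993) / 0.71299 = 0.43305 / 0.71299 ≈ 0.6074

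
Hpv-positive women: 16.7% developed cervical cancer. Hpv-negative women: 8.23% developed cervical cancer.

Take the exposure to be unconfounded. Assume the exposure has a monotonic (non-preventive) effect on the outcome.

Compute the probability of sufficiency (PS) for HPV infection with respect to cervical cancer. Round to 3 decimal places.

PS ≈ 0.092

p₁ = 0.167, p₀ = 0.0823.
Under exogeneity and monotonicity, PS = (p₁ − p₀) / (1 − p₀).
PS = (0.167 − 0.0823) / (1 − 0.0823) = 0.0847 / 0.9177 ≈ 0.0923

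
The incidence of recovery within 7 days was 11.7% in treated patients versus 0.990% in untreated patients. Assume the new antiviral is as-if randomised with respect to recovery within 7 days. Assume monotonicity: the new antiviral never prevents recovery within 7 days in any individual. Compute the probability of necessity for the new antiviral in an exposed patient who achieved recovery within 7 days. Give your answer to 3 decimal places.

p₁ = 0.117, p₀ = 0.0099.
Under exogeneity and monotonicity, PN = (p₁ − p₀) / p₁.
PN = (0.117 − 0.0099) / 0.117 = 0.1071 / 0.117 ≈ 0.9154

PN ≈ 0.915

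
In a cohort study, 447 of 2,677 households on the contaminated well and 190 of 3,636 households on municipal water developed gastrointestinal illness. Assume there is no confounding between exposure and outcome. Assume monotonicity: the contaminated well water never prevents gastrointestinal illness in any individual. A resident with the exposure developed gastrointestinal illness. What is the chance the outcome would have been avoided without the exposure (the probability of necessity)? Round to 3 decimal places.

PN ≈ 0.687

p₁ = P(outcome | exposed) = 447/2677 = 0.16698
p₀ = P(outcome | unexposed) = 190/3636 = 0.052255
Under exogeneity and monotonicity, PN = (p₁ − p₀) / p₁.
PN = (0.16698 − 0.052255) / 0.16698 = 0.11472 / 0.16698 ≈ 0.6871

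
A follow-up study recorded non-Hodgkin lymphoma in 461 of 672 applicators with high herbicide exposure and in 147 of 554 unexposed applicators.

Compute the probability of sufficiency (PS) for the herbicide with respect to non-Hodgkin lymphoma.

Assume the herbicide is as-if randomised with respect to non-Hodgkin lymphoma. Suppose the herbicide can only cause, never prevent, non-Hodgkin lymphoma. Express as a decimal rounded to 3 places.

p₁ = P(outcome | exposed) = 461/672 = 0.68601
p₀ = P(outcome | unexposed) = 147/554 = 0.26534
Under exogeneity and monotonicity, PS = (p₁ − p₀) / (1 − p₀).
PS = (0.68601 − 0.26534) / (1 − 0.26534) = 0.42067 / 0.73466 ≈ 0.5726

PS ≈ 0.573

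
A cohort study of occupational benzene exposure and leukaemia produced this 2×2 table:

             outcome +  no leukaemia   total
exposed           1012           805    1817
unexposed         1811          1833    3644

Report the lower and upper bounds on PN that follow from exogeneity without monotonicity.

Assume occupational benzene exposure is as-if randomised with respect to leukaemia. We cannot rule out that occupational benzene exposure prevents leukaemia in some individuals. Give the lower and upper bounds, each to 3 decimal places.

p₁ = P(outcome | exposed) = 1012/1817 = 0.55696
p₀ = P(outcome | unexposed) = 1811/3644 = 0.49698
Under exogeneity alone the bounds on PN are max{0,(p₁−p₀)/p₁} ≤ PN ≤ min{1,(1−p₀)/p₁}.
  lower = (p₁ − p₀)/p₁ = 0.059981 / 0.55696 ≈ 0.1077
  upper = min{1, (1 − p₀)/p₁} = 0.50302 / 0.55696 ≈ 0.9031

0.108 ≤ PN ≤ 0.903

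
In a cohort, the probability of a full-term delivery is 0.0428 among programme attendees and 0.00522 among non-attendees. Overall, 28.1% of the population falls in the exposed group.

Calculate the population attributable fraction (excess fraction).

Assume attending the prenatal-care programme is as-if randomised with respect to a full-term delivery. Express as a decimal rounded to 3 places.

PAF ≈ 0.669

Let p₁ = 0.0428, p₀ = 0.00522.
Overall risk P(Y=1) = π·p₁ + (1−π)·p₀ = 0.281×0.0428 + 0.719×0.00522 = 0.01578.
Under exogeneity, PAF = [P(Y=1) − p₀] / P(Y=1).
PAF = (0.01578 − 0.00522) / 0.01578 ≈ 0.6692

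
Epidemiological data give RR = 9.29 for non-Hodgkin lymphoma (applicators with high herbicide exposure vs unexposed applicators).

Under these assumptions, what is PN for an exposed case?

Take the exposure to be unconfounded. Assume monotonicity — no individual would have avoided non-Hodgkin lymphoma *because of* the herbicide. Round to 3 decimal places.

Under exogeneity and monotonicity, PN = (RR − 1) / RR = 1 − 1/RR.
PN = (9.29 − 1) / 9.29 = 8.29 / 9.29 ≈ 0.8924

PN ≈ 0.892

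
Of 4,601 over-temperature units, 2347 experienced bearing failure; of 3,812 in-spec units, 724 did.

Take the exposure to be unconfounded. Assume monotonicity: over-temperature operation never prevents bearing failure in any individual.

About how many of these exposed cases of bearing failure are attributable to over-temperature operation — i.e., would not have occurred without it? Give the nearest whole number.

about 1473 cases

p₁ = P(outcome | exposed) = 2347/4601 = 0.51011
p₀ = P(outcome | unexposed) = 724/3812 = 0.18993
PN = (p₁ − p₀)/p₁ = (0.51011 − 0.18993) / 0.51011 ≈ 0.62767.
Attributable cases ≈ PN × (exposed cases) = 0.62767 × 2347 ≈ 1473.15.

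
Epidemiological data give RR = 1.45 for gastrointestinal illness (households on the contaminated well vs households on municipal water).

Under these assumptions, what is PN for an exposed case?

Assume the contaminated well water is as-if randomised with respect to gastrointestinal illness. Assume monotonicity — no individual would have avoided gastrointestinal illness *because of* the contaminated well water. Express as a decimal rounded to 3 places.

PN ≈ 0.310

Under exogeneity and monotonicity, PN = (RR − 1) / RR = 1 − 1/RR.
PN = (1.45 − 1) / 1.45 = 0.45 / 1.45 ≈ 0.3103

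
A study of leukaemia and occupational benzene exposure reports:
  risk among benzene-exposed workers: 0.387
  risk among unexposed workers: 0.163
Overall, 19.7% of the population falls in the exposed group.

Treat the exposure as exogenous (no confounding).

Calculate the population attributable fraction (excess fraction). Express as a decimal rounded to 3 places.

Let p₁ = 0.387, p₀ = 0.163.
Overall risk P(Y=1) = π·p₁ + (1−π)·p₀ = 0.197×0.387 + 0.803×0.163 = 0.20713.
Under exogeneity, PAF = [P(Y=1) − p₀] / P(Y=1).
PAF = (0.20713 − 0.163) / 0.20713 ≈ 0.2130

PAF ≈ 0.213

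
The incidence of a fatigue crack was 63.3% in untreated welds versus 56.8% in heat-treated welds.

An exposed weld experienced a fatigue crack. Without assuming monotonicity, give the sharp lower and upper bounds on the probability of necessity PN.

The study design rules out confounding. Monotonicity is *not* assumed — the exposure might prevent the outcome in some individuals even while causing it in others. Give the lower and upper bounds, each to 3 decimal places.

0.103 ≤ PN ≤ 0.682

p₁ = 0.633, p₀ = 0.568.
Under exogeneity alone the bounds on PN are max{0,(p₁−p₀)/p₁} ≤ PN ≤ min{1,(1−p₀)/p₁}.
  lower = (p₁ − p₀)/p₁ = 0.065 / 0.633 ≈ 0.1027
  upper = min{1, (1 − p₀)/p₁} = 0.432 / 0.633 ≈ 0.6825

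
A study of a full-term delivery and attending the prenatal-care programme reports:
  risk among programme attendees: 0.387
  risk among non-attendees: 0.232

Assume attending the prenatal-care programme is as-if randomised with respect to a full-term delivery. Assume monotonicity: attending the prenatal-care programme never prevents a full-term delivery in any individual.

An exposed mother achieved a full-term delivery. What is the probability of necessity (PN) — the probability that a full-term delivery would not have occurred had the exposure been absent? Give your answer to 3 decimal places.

Let p₁ = 0.387, p₀ = 0.232.
Under exogeneity and monotonicity, PN = (p₁ − p₀) / p₁.
PN = (0.387 − 0.232) / 0.387 = 0.155 / 0.387 ≈ 0.4005

PN ≈ 0.401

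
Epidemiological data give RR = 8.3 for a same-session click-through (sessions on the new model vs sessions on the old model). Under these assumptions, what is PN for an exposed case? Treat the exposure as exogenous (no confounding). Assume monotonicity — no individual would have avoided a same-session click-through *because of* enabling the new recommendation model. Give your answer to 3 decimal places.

Under exogeneity and monotonicity, PN = (RR − 1) / RR = 1 − 1/RR.
PN = (8.3 − 1) / 8.3 = 7.3 / 8.3 ≈ 0.8795

PN ≈ 0.880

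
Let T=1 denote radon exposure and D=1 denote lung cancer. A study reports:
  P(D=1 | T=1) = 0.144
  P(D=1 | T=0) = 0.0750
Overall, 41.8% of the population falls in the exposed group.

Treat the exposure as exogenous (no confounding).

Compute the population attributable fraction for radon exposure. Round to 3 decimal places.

PAF ≈ 0.278

Let p₁ = 0.144, p₀ = 0.075.
Overall risk P(Y=1) = π·p₁ + (1−π)·p₀ = 0.418×0.144 + 0.582×0.075 = 0.10384.
Under exogeneity, PAF = [P(Y=1) − p₀] / P(Y=1).
PAF = (0.10384 − 0.075) / 0.10384 ≈ 0.2777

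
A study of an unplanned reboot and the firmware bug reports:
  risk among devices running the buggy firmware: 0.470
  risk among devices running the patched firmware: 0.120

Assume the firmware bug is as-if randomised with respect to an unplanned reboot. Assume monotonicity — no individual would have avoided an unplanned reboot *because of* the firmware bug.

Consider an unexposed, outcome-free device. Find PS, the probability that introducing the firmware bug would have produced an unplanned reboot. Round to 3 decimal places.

Let p₁ = 0.47, p₀ = 0.12.
Under exogeneity and monotonicity, PS = (p₁ − p₀) / (1 − p₀).
PS = (0.47 − 0.12) / (1 − 0.12) = 0.35 / 0.88 ≈ 0.3977

PS ≈ 0.398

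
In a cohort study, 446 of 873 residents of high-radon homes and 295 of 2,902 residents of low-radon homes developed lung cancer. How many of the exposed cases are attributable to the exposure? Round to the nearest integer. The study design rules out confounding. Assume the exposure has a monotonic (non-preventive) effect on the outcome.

p₁ = P(outcome | exposed) = 446/873 = 0.51088
p₀ = P(outcome | unexposed) = 295/2902 = 0.10165
PN = (p₁ − p₀)/p₁ = (0.51088 − 0.10165) / 0.51088 ≈ 0.80102.
Attributable cases ≈ PN × (exposed cases) = 0.80102 × 446 ≈ 357.26.

about 357 cases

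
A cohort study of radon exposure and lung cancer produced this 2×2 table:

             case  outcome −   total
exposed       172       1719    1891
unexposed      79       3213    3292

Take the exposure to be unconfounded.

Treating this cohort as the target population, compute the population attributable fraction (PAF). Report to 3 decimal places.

p₁ = P(outcome | exposed) = 172/1891 = 0.090957
p₀ = P(outcome | unexposed) = 79/3292 = 0.023998
Exposure prevalence π = 1891/5183 = 0.36485; overall risk P(Y=1) = 0.048428.
Under exogeneity, PAF = [P(Y=1) − p₀]/P(Y=1).
PAF = (0.048428 − 0.023998) / 0.048428 ≈ 0.5045

PAF ≈ 0.504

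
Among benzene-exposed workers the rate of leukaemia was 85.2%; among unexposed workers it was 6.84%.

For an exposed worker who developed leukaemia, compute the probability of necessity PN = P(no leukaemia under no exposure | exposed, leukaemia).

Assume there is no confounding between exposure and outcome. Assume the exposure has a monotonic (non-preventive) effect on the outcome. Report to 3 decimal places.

PN ≈ 0.920

p₁ = 0.852, p₀ = 0.0684.
Under exogeneity and monotonicity, PN = (p₁ − p₀) / p₁.
PN = (0.852 − 0.0684) / 0.852 = 0.7836 / 0.852 ≈ 0.9197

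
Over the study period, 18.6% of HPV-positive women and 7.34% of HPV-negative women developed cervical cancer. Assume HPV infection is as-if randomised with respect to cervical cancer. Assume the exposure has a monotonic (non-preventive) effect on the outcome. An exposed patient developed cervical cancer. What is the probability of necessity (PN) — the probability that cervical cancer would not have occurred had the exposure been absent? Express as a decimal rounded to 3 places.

PN ≈ 0.605

p₁ = 0.186, p₀ = 0.0734.
Under exogeneity and monotonicity, PN = (p₁ − p₀) / p₁.
PN = (0.186 − 0.0734) / 0.186 = 0.1126 / 0.186 ≈ 0.6054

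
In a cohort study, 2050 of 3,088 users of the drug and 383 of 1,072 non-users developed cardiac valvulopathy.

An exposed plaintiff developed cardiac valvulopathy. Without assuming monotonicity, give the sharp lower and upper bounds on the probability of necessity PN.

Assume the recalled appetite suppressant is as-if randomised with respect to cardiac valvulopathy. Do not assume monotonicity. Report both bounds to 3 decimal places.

0.462 ≤ PN ≤ 0.968

p₁ = P(outcome | exposed) = 2050/3088 = 0.66386
p₀ = P(outcome | unexposed) = 383/1072 = 0.35728
Under exogeneity alone the bounds on PN are max{0,(p₁−p₀)/p₁} ≤ PN ≤ min{1,(1−p₀)/p₁}.
  lower = (p₁ − p₀)/p₁ = 0.30658 / 0.66386 ≈ 0.4618
  upper = min{1, (1 − p₀)/p₁} = 0.64272 / 0.66386 ≈ 0.9682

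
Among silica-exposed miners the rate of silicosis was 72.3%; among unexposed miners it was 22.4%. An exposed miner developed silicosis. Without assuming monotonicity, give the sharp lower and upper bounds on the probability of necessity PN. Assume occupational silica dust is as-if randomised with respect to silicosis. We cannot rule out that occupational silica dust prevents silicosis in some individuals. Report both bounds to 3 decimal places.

0.690 ≤ PN ≤ 1.000

p₁ = 0.723, p₀ = 0.224.
Under exogeneity alone the bounds on PN are max{0,(p₁−p₀)/p₁} ≤ PN ≤ min{1,(1−p₀)/p₁}.
  lower = (p₁ − p₀)/p₁ = 0.499 / 0.723 ≈ 0.6902
  upper = min{1, (1 − p₀)/p₁} = 0.776 / 0.723 ≈ 1.0733 → capped at 1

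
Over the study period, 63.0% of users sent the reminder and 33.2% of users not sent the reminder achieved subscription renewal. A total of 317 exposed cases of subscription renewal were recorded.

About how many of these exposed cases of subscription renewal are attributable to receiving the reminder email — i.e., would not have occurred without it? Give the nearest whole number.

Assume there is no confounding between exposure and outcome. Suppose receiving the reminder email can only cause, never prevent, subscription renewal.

p₁ = 0.63, p₀ = 0.332.
PN = (p₁ − p₀)/p₁ = (0.63 − 0.332) / 0.63 ≈ 0.47302.
Attributable cases ≈ PN × (exposed cases) = 0.47302 × 317 ≈ 149.95.

about 150 cases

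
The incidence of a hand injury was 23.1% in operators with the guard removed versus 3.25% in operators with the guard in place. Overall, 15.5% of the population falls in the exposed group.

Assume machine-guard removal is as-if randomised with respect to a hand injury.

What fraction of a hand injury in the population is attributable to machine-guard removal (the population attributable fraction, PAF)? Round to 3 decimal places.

PAF ≈ 0.486

p₁ = 0.231, p₀ = 0.0325.
Overall risk P(Y=1) = π·p₁ + (1−π)·p₀ = 0.155×0.231 + 0.845×0.0325 = 0.063268.
Under exogeneity, PAF = [P(Y=1) − p₀] / P(Y=1).
PAF = (0.063268 − 0.0325) / 0.063268 ≈ 0.4863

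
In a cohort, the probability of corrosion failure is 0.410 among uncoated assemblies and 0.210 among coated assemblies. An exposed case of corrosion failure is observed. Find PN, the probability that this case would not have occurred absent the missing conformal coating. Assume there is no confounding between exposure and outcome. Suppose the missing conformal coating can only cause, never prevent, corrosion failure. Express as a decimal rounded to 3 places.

PN ≈ 0.488

Let p₁ = 0.41, p₀ = 0.21.
Under exogeneity and monotonicity, PN = (p₁ − p₀) / p₁.
PN = (0.41 − 0.21) / 0.41 = 0.2 / 0.41 ≈ 0.4878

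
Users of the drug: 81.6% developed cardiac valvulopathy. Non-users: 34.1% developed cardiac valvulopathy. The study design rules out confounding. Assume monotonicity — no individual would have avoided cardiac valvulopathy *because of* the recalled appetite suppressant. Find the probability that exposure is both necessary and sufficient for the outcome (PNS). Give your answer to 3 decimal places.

p₁ = 0.816, p₀ = 0.341.
Under exogeneity and monotonicity, PNS = p₁ − p₀.
PNS = 0.816 − 0.341 = 0.475

PNS ≈ 0.475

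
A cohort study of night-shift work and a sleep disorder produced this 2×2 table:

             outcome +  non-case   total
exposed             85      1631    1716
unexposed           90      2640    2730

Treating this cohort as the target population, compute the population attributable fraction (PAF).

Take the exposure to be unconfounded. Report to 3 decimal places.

PAF ≈ 0.162

p₁ = P(outcome | exposed) = 85/1716 = 0.049534
p₀ = P(outcome | unexposed) = 90/2730 = 0.032967
Exposure prevalence π = 1716/4446 = 0.38596; overall risk P(Y=1) = 0.039361.
Under exogeneity, PAF = [P(Y=1) − p₀]/P(Y=1).
PAF = (0.039361 − 0.032967) / 0.039361 ≈ 0.1624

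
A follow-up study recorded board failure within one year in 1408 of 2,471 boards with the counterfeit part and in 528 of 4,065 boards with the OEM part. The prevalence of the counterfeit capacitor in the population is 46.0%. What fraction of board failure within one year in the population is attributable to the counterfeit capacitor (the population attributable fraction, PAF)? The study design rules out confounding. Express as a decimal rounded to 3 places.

p₁ = P(outcome | exposed) = 1408/2471 = 0.56981
p₀ = P(outcome | unexposed) = 528/4065 = 0.12989
Overall risk P(Y=1) = π·p₁ + (1−π)·p₀ = 0.46×0.56981 + 0.54×0.12989 = 0.33225.
Under exogeneity, PAF = [P(Y=1) − p₀] / P(Y=1).
PAF = (0.33225 − 0.12989) / 0.33225 ≈ 0.6091

PAF ≈ 0.609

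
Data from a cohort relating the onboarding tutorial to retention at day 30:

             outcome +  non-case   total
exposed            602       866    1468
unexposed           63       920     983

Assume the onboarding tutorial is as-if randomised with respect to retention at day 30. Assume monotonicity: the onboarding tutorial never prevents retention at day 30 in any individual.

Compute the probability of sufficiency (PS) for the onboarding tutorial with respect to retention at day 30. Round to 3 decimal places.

p₁ = P(outcome | exposed) = 602/1468 = 0.41008
p₀ = P(outcome | unexposed) = 63/983 = 0.06409
Under exogeneity and monotonicity, PS = (p₁ − p₀) / (1 − p₀).
PS = (0.41008 − 0.06409) / (1 − 0.06409) = 0.34599 / 0.93591 ≈ 0.3697

PS ≈ 0.370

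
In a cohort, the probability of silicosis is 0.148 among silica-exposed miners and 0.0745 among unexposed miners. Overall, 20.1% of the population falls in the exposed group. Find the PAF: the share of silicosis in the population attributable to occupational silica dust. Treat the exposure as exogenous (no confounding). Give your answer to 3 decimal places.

PAF ≈ 0.165

Let p₁ = 0.148, p₀ = 0.0745.
Overall risk P(Y=1) = π·p₁ + (1−π)·p₀ = 0.201×0.148 + 0.799×0.0745 = 0.089273.
Under exogeneity, PAF = [P(Y=1) − p₀] / P(Y=1).
PAF = (0.089273 − 0.0745) / 0.089273 ≈ 0.1655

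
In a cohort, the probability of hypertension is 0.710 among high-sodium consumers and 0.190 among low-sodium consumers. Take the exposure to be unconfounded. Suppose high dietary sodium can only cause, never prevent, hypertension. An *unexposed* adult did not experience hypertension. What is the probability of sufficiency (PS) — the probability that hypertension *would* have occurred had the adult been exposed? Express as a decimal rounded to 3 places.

Let p₁ = 0.71, p₀ = 0.19.
Under exogeneity and monotonicity, PS = (p₁ − p₀) / (1 − p₀).
PS = (0.71 − 0.19) / (1 − 0.19) = 0.52 / 0.81 ≈ 0.6420

PS ≈ 0.642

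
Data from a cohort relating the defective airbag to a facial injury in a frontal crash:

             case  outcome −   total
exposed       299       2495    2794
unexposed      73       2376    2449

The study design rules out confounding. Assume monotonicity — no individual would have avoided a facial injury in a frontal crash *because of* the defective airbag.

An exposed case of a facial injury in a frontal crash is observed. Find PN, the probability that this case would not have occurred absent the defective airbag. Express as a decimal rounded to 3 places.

PN ≈ 0.721

p₁ = P(outcome | exposed) = 299/2794 = 0.10702
p₀ = P(outcome | unexposed) = 73/2449 = 0.029808
Under exogeneity and monotonicity, PN = (p₁ − p₀) / p₁.
PN = (0.10702 − 0.029808) / 0.10702 = 0.077207 / 0.10702 ≈ 0.7215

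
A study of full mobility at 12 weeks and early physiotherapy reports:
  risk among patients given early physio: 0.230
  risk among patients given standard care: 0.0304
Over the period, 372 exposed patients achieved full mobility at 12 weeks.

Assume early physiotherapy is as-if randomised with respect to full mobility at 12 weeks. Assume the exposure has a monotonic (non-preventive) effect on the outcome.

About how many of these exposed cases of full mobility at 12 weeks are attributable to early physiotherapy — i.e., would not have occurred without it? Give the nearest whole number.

Let p₁ = 0.23, p₀ = 0.0304.
PN = (p₁ − p₀)/p₁ = (0.23 − 0.0304) / 0.23 ≈ 0.86783.
Attributable cases ≈ PN × (exposed cases) = 0.86783 × 372 ≈ 322.83.

about 323 cases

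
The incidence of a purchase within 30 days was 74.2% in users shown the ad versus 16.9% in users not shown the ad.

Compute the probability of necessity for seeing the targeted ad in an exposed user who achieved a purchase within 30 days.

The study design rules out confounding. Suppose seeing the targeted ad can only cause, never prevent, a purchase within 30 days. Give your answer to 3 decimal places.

PN ≈ 0.772

p₁ = 0.742, p₀ = 0.169.
Under exogeneity and monotonicity, PN = (p₁ − p₀) / p₁.
PN = (0.742 − 0.169) / 0.742 = 0.573 / 0.742 ≈ 0.7722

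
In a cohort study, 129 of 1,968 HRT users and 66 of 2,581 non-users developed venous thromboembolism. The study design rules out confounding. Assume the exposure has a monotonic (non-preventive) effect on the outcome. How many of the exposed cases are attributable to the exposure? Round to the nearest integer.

p₁ = P(outcome | exposed) = 129/1968 = 0.065549
p₀ = P(outcome | unexposed) = 66/2581 = 0.025571
PN = (p₁ − p₀)/p₁ = (0.065549 − 0.025571) / 0.065549 ≈ 0.60989.
Attributable cases ≈ PN × (exposed cases) = 0.60989 × 129 ≈ 78.68.

about 79 cases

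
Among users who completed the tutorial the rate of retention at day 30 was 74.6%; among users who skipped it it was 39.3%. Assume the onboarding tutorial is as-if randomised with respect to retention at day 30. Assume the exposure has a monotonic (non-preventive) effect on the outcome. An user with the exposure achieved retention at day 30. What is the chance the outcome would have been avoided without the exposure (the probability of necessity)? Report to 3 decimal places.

p₁ = 0.746, p₀ = 0.393.
Under exogeneity and monotonicity, PN = (p₁ − p₀) / p₁.
PN = (0.746 − 0.393) / 0.746 = 0.353 / 0.746 ≈ 0.4732

PN ≈ 0.473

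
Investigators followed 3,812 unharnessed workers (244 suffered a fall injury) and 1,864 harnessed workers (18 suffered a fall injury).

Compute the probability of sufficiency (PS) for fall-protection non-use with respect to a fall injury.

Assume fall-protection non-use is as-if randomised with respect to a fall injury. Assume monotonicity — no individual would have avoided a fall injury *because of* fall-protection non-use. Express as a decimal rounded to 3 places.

p₁ = P(outcome | exposed) = 244/3812 = 0.064008
p₀ = P(outcome | unexposed) = 18/1864 = 0.0096567
Under exogeneity and monotonicity, PS = (p₁ − p₀) / (1 − p₀).
PS = (0.064008 − 0.0096567) / (1 − 0.0096567) = 0.054352 / 0.99034 ≈ 0.0549

PS ≈ 0.055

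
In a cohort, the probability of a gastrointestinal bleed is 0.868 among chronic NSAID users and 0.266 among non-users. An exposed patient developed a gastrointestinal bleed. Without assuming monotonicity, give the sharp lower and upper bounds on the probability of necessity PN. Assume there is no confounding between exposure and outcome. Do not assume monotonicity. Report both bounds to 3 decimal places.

0.694 ≤ PN ≤ 0.846

Let p₁ = 0.868, p₀ = 0.266.
Under exogeneity alone the bounds on PN are max{0,(p₁−p₀)/p₁} ≤ PN ≤ min{1,(1−p₀)/p₁}.
  lower = (p₁ − p₀)/p₁ = 0.602 / 0.868 ≈ 0.6935
  upper = min{1, (1 − p₀)/p₁} = 0.734 / 0.868 ≈ 0.8456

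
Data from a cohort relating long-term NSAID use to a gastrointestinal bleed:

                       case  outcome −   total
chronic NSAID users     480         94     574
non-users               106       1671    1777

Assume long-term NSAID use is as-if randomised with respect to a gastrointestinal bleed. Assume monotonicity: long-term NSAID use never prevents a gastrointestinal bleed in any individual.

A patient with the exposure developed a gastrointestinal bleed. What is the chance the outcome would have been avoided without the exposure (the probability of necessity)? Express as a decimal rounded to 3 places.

p₁ = P(outcome | exposed) = 480/574 = 0.83624
p₀ = P(outcome | unexposed) = 106/1777 = 0.059651
Under exogeneity and monotonicity, PN = (p₁ − p₀) / p₁.
PN = (0.83624 − 0.059651) / 0.83624 = 0.77659 / 0.83624 ≈ 0.9287

PN ≈ 0.929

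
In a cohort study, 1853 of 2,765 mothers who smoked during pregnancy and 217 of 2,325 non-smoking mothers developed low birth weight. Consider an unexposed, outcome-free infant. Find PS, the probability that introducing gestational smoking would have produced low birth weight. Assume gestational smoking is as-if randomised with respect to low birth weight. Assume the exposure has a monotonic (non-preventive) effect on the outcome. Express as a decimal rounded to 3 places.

p₁ = P(outcome | exposed) = 1853/2765 = 0.67016
p₀ = P(outcome | unexposed) = 217/2325 = 0.093333
Under exogeneity and monotonicity, PS = (p₁ − p₀) / (1 − p₀).
PS = (0.67016 − 0.093333) / (1 − 0.093333) = 0.57683 / 0.90667 ≈ 0.6362

PS ≈ 0.636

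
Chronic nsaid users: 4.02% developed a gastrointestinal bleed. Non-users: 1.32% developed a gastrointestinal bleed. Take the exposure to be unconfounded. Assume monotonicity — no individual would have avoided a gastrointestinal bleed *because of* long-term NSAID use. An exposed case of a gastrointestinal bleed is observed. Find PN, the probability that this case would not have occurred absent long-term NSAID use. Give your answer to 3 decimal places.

PN ≈ 0.672

p₁ = 0.0402, p₀ = 0.0132.
Under exogeneity and monotonicity, PN = (p₁ − p₀) / p₁.
PN = (0.0402 − 0.0132) / 0.0402 = 0.027 / 0.0402 ≈ 0.6716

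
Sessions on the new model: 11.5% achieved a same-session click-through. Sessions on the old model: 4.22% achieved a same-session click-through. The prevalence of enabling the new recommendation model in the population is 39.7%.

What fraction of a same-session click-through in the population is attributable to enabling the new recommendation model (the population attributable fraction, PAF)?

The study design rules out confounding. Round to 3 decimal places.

PAF ≈ 0.406

p₁ = 0.115, p₀ = 0.0422.
Overall risk P(Y=1) = π·p₁ + (1−π)·p₀ = 0.397×0.115 + 0.603×0.0422 = 0.071102.
Under exogeneity, PAF = [P(Y=1) − p₀] / P(Y=1).
PAF = (0.071102 − 0.0422) / 0.071102 ≈ 0.4065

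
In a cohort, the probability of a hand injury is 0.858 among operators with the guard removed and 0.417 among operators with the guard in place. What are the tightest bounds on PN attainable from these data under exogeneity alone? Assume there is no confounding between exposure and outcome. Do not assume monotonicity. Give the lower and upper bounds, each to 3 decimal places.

Let p₁ = 0.858, p₀ = 0.417.
Under exogeneity alone the bounds on PN are max{0,(p₁−p₀)/p₁} ≤ PN ≤ min{1,(1−p₀)/p₁}.
  lower = (p₁ − p₀)/p₁ = 0.441 / 0.858 ≈ 0.5140
  upper = min{1, (1 − p₀)/p₁} = 0.583 / 0.858 ≈ 0.6795

0.514 ≤ PN ≤ 0.679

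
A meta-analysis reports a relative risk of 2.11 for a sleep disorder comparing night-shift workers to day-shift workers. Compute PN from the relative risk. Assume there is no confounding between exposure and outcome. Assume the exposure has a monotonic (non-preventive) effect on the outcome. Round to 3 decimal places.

PN ≈ 0.526

Under exogeneity and monotonicity, PN = (RR − 1) / RR = 1 − 1/RR.
PN = (2.11 − 1) / 2.11 = 1.11 / 2.11 ≈ 0.5261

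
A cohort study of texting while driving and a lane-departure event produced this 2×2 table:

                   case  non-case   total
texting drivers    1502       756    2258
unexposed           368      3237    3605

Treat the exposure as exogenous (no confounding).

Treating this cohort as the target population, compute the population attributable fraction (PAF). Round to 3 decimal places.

p₁ = P(outcome | exposed) = 1502/2258 = 0.66519
p₀ = P(outcome | unexposed) = 368/3605 = 0.10208
Exposure prevalence π = 2258/5863 = 0.38513; overall risk P(Y=1) = 0.31895.
Under exogeneity, PAF = [P(Y=1) − p₀]/P(Y=1).
PAF = (0.31895 − 0.10208) / 0.31895 ≈ 0.6799

PAF ≈ 0.680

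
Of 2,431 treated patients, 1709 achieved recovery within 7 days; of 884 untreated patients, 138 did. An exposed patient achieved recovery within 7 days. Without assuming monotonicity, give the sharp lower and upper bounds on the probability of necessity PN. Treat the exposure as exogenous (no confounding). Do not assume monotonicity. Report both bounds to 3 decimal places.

p₁ = P(outcome | exposed) = 1709/2431 = 0.703
p₀ = P(outcome | unexposed) = 138/884 = 0.15611
Under exogeneity alone the bounds on PN are max{0,(p₁−p₀)/p₁} ≤ PN ≤ min{1,(1−p₀)/p₁}.
  lower = (p₁ − p₀)/p₁ = 0.54689 / 0.703 ≈ 0.7779
  upper = min{1, (1 − p₀)/p₁} = 0.84389 / 0.703 ≈ 1.2004 → capped at 1

0.778 ≤ PN ≤ 1.000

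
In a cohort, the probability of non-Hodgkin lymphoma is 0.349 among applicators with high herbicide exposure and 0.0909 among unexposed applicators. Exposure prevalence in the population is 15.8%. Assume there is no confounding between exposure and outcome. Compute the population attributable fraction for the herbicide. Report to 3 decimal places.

Let p₁ = 0.349, p₀ = 0.0909.
Overall risk P(Y=1) = π·p₁ + (1−π)·p₀ = 0.158×0.349 + 0.842×0.0909 = 0.13168.
Under exogeneity, PAF = [P(Y=1) − p₀] / P(Y=1).
PAF = (0.13168 − 0.0909) / 0.13168 ≈ 0.3097

PAF ≈ 0.310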